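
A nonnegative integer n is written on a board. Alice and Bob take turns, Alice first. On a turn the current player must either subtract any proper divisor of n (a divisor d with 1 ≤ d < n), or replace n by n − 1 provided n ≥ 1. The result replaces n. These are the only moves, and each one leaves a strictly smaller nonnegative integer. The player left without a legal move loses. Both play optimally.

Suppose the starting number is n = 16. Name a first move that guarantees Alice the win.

Move to 15.

Use the standard recursion: the mover loses at a terminal position; elsewhere, the mover wins exactly when some move hands the opponent an L position.
n=0: no move → L
n=1: reaches L-position 0 → W
n=2: only reaches 1(W), which is W → L
n=3: reaches L-position 2 → W
n=4: reaches L-position 2 → W
n=5: only reaches 4(W), which is W → L
n=6: reaches L-position 5 → W
n=7: only reaches 6(W), which is W → L
n=8: reaches L-position 7 → W
n=9: only reaches 6(W), 8(W), all W → L
n=10: reaches L-position 5 → W
n=11: only reaches 10(W), which is W → L
n=12: reaches L-position 9 → W
n=13: only reaches 12(W), which is W → L
n=14: reaches L-position 7 → W
n=15: only reaches 10(W), 12(W), 14(W), all W → L
n=16: reaches L-position 15 → W
From 16, the L positions reachable in one move are: 15.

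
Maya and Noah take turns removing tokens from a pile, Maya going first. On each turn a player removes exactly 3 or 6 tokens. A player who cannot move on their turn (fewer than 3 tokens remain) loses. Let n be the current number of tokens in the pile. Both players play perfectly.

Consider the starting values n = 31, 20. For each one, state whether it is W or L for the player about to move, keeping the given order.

Work bottom-up. With no move the player to move loses. Otherwise the position is W if at least one move leads to an L position for the opponent, and L if every move leads to a W.
n=0: no move → L
n=1: no move → L
n=2: no move → L
n=3: W (go to 0, an L position)
n=4: W (go to 1, an L position)
n=5: W (go to 2, an L position)
n=6: W (go to 0, an L position)
n=7: W (go to 1, an L position)
n=8: W (go to 2, an L position)
n=9: L (options 6(W), 3(W) are all W)
n=10: L (options 7(W), 4(W) are all W)
n=11: L (options 8(W), 5(W) are all W)
n=12: W (go to 9, an L position)
n=13: W (go to 10, an L position)
n=14: W (go to 11, an L position)
n=15: W (go to 9, an L position)
n=16: W (go to 10, an L position)
n=17: W (go to 11, an L position)
n=18: L (options 15(W), 12(W) are all W)
n=19: L (options 16(W), 13(W) are all W)
n=20: L (options 17(W), 14(W) are all W)
n=21: W (go to 18, an L position)
n=22: W (go to 19, an L position)
n=23: W (go to 20, an L position)
n=24: W (go to 18, an L position)
n=25: W (go to 19, an L position)
n=26: W (go to 20, an L position)
n=27: L (options 24(W), 21(W) are all W)
n=28: L (options 25(W), 22(W) are all W)
n=29: L (options 26(W), 23(W) are all W)
n=30: W (go to 27, an L position)
n=31: W (go to 28, an L position)

31: W, 20: L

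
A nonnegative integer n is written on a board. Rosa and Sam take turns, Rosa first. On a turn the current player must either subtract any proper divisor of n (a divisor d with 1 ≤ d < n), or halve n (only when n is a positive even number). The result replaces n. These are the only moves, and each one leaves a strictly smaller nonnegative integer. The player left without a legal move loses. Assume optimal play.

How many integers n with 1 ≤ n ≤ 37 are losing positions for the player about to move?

19

Work bottom-up. With no move the player to move loses. Otherwise the position is W if at least one move leads to an L position for the opponent, and L if every move leads to a W.
n=0: no move → L
n=1: no move → L
n=2: →1(L), so W
n=3: →2(W) only, which is W, so L
n=4: →3(L), so W
n=5: →4(W) only, which is W, so L
n=6: →3(L), so W
n=7: →6(W) only, which is W, so L
n=8: →7(L), so W
n=9: →6(W), 8(W) — all W, so L
n=10: →5(L), so W
n=11: →10(W) only, which is W, so L
n=12: →9(L), so W
n=13: →12(W) only, which is W, so L
n=14: →7(L), so W
n=15: →10(W), 12(W), 14(W) — all W, so L
n=16: →15(L), so W
n=17: →16(W) only, which is W, so L
n=18: →9(L), so W
n=19: →18(W) only, which is W, so L
n=20: →15(L), so W
n=21: →14(W), 18(W), 20(W) — all W, so L
n=22: →11(L), so W
n=23: →22(W) only, which is W, so L
n=24: →21(L), so W
n=25: →20(W), 24(W) — all W, so L
n=26: →13(L), so W
n=27: →18(W), 24(W), 26(W) — all W, so L
n=28: →21(L), so W
n=29: →28(W) only, which is W, so L
n=30: →15(L), so W
n=31: →30(W) only, which is W, so L
n=32: →31(L), so W
n=33: →22(W), 30(W), 32(W) — all W, so L
n=34: →17(L), so W
n=35: →28(W), 30(W), 34(W) — all W, so L
n=36: →27(L), so W
n=37: →36(W) only, which is W, so L
L entries with 1 ≤ n ≤ 37 (n=0 is outside the asked range and is not counted): n = 1, 3, 5, 7, 9, 11, 13, 15, 17, 19, 21, 23, 25, 27, 29, 31, 33, 35, 37; that makes 19.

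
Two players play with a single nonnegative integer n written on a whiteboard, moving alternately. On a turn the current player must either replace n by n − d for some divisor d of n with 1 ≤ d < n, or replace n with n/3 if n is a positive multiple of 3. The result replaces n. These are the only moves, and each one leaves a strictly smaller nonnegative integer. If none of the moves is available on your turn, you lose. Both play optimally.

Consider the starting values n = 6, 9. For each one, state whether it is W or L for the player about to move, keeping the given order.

Classify positions by backward induction: terminal positions (no move available) are L. From any other position, the mover wins iff some move reaches an L.
n=0: no move → L
n=1: no move → L
n=2: reaches L-position 1 → W
n=3: reaches L-position 1 → W
n=4: only reaches 2(W), 3(W), all W → L
n=5: reaches L-position 4 → W
n=6: reaches L-position 4 → W
n=7: only reaches 6(W), which is W → L
n=8: reaches L-position 4 → W
n=9: only reaches 3(W), 6(W), 8(W), all W → L

6: W, 9: L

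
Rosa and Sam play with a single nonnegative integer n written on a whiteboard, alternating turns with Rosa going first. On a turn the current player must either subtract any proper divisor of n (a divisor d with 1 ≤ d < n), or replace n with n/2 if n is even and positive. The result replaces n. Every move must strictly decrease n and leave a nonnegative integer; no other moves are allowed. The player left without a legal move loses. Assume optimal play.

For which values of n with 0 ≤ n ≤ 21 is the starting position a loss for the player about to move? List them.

Use the standard recursion: the mover loses at a terminal position; elsewhere, the mover wins exactly when some move hands the opponent an L position.
n=0: no move → L
n=1: no move → L
n=2: reaches L-position 1 → W
n=3: only reaches 2(W), which is W → L
n=4: reaches L-position 3 → W
n=5: only reaches 4(W), which is W → L
n=6: reaches L-position 3 → W
n=7: only reaches 6(W), which is W → L
n=8: reaches L-position 7 → W
n=9: only reaches 6(W), 8(W), all W → L
n=10: reaches L-position 5 → W
n=11: only reaches 10(W), which is W → L
n=12: reaches L-position 9 → W
n=13: only reaches 12(W), which is W → L
n=14: reaches L-position 7 → W
n=15: only reaches 10(W), 12(W), 14(W), all W → L
n=16: reaches L-position 15 → W
n=17: only reaches 16(W), which is W → L
n=18: reaches L-position 9 → W
n=19: only reaches 18(W), which is W → L
n=20: reaches L-position 15 → W
n=21: only reaches 14(W), 18(W), 20(W), all W → L
The losing starting values of n are exactly the entries labelled L in this table (12 of them).

0, 1, 3, 5, 7, 9, 11, 13, 15, 17, 19, 21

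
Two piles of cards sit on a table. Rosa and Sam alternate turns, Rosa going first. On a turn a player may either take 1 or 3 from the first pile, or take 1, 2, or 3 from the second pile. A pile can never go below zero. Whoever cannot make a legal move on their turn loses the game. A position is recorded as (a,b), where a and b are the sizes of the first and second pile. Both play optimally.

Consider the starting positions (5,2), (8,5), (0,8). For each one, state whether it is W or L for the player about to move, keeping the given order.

Use the standard recursion: the mover loses at a terminal position; elsewhere, the mover wins exactly when some move hands the opponent an L position.
No move ever increases a pile, so every position that can arise here has a ≤ 8 and b ≤ 8; it is enough to label the cells with 0 ≤ a ≤ 8 and 0 ≤ b ≤ 8.
Every move lowers a or b (never raises either), so fill the grid row by row in increasing a, and left to right within a row: each cell's successors are then already labelled.
      b=0  b=1  b=2  b=3  b=4  b=5  b=6  b=7  b=8
a=0:    L    W    W    W    L    W    W    W    L
a=1:    W    L    W    W    W    L    W    W    W
a=2:    L    W    W    W    L    W    W    W    L
a=3:    W    L    W    W    W    L    W    W    W
a=4:    L    W    W    W    L    W    W    W    L
a=5:    W    L    W    W    W    L    W    W    W
a=6:    L    W    W    W    L    W    W    W    L
a=7:    W    L    W    W    W    L    W    W    W
a=8:    L    W    W    W    L    W    W    W    L
Cells with no legal move (terminal, hence L): (0,0).
The remaining L cells, each justified by listing all of its moves:
(0,4): only reaches (0,3)(W), (0,2)(W), (0,1)(W), all W → L
(0,8): only reaches (0,7)(W), (0,6)(W), (0,5)(W), all W → L
(1,1): only reaches (0,1)(W), (1,0)(W), all W → L
(1,5): only reaches (0,5)(W), (1,4)(W), (1,3)(W), (1,2)(W), all W → L
(2,0): only reaches (1,0)(W), which is W → L
(2,4): only reaches (1,4)(W), (2,3)(W), (2,2)(W), (2,1)(W), all W → L
(2,8): only reaches (1,8)(W), (2,7)(W), (2,6)(W), (2,5)(W), all W → L
(3,1): only reaches (2,1)(W), (0,1)(W), (3,0)(W), all W → L
(3,5): only reaches (2,5)(W), (0,5)(W), (3,4)(W), (3,3)(W), (3,2)(W), all W → L
(4,0): only reaches (3,0)(W), (1,0)(W), all W → L
(4,4): only reaches (3,4)(W), (1,4)(W), (4,3)(W), (4,2)(W), (4,1)(W), all W → L
(4,8): only reaches (3,8)(W), (1,8)(W), (4,7)(W), (4,6)(W), (4,5)(W), all W → L
(5,1): only reaches (4,1)(W), (2,1)(W), (5,0)(W), all W → L
(5,5): only reaches (4,5)(W), (2,5)(W), (5,4)(W), (5,3)(W), (5,2)(W), all W → L
(6,0): only reaches (5,0)(W), (3,0)(W), all W → L
(6,4): only reaches (5,4)(W), (3,4)(W), (6,3)(W), (6,2)(W), (6,1)(W), all W → L
(6,8): only reaches (5,8)(W), (3,8)(W), (6,7)(W), (6,6)(W), (6,5)(W), all W → L
(7,1): only reaches (6,1)(W), (4,1)(W), (7,0)(W), all W → L
(7,5): only reaches (6,5)(W), (4,5)(W), (7,4)(W), (7,3)(W), (7,2)(W), all W → L
(8,0): only reaches (7,0)(W), (5,0)(W), all W → L
(8,4): only reaches (7,4)(W), (5,4)(W), (8,3)(W), (8,2)(W), (8,1)(W), all W → L
(8,8): only reaches (7,8)(W), (5,8)(W), (8,7)(W), (8,6)(W), (8,5)(W), all W → L
Every other cell has at least one move into one of the L cells above, so it is W.
(5,2): the move to (5,1) reaches an L cell, so W
(8,5): the move to (7,5) reaches an L cell, so W
(0,8): one of the L cells justified above, so L

(5,2): W, (8,5): W, (0,8): L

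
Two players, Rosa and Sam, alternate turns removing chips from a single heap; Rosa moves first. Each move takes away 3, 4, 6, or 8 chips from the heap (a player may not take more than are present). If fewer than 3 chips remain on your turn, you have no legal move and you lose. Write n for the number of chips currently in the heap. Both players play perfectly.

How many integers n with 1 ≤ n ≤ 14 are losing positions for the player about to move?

5

Label each position W (a win for the player to move) or L (a loss). A position with no legal move is L; any other position is W exactly when some move reaches an L, and L when every move reaches a W.
n=0: no move → L
n=1: no move → L
n=2: no move → L
n=3: →0(L), so W
n=4: →1(L), so W
n=5: →2(L), so W
n=6: →2(L), so W
n=7: →1(L), so W
n=8: →2(L), so W
n=9: →1(L), so W
n=10: →2(L), so W
n=11: →8(W), 7(W), 5(W), 3(W) — all W, so L
n=12: →9(W), 8(W), 6(W), 4(W) — all W, so L
n=13: →10(W), 9(W), 7(W), 5(W) — all W, so L
n=14: →11(L), so W
L entries with 1 ≤ n ≤ 14 (n=0 is outside the asked range and is not counted): n = 1, 2, 11, 12, 13; that makes 5.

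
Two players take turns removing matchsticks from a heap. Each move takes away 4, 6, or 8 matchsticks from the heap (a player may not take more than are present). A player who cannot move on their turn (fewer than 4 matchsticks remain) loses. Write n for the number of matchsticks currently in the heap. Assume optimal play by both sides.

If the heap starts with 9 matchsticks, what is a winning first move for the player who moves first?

Build the W/L table. Terminal = L. A non-terminal position is W if it has a move to some L; otherwise it is L.
n=0: no move → L
n=1: no move → L
n=2: no move → L
n=3: no move → L
n=4: reaches L-position 0 → W
n=5: reaches L-position 1 → W
n=6: reaches L-position 2 → W
n=7: reaches L-position 3 → W
n=8: reaches L-position 2 → W
n=9: reaches L-position 3 → W
From 9, the L positions reachable in one move are: 3, 1. Any move reaching one of these is winning.

Remove 6, leaving 3.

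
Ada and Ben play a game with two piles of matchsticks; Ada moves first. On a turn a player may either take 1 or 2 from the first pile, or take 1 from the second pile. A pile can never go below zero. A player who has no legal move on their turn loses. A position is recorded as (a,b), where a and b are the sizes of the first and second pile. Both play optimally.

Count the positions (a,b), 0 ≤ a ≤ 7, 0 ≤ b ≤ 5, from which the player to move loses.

Positions with no move are L. A position that does have a move is losing for the player to move precisely when every available move leads to a winning position for the opponent. Fill in the labels:
Every move lowers a or b (never raises either), so fill the grid row by row in increasing a, and left to right within a row: each cell's successors are then already labelled.
      b=0  b=1  b=2  b=3  b=4  b=5
a=0:    L    W    L    W    L    W
a=1:    W    L    W    L    W    L
a=2:    W    W    W    W    W    W
a=3:    L    W    L    W    L    W
a=4:    W    L    W    L    W    L
a=5:    W    W    W    W    W    W
a=6:    L    W    L    W    L    W
a=7:    W    L    W    L    W    L
Cells with no legal move (terminal, hence L): (0,0).
The remaining L cells, each justified by listing all of its moves:
(0,2): →(0,1)(W) only, which is W, so L
(0,4): →(0,3)(W) only, which is W, so L
(1,1): →(0,1)(W), (1,0)(W) — all W, so L
(1,3): →(0,3)(W), (1,2)(W) — all W, so L
(1,5): →(0,5)(W), (1,4)(W) — all W, so L
(3,0): →(2,0)(W), (1,0)(W) — all W, so L
(3,2): →(2,2)(W), (1,2)(W), (3,1)(W) — all W, so L
(3,4): →(2,4)(W), (1,4)(W), (3,3)(W) — all W, so L
(4,1): →(3,1)(W), (2,1)(W), (4,0)(W) — all W, so L
(4,3): →(3,3)(W), (2,3)(W), (4,2)(W) — all W, so L
(4,5): →(3,5)(W), (2,5)(W), (4,4)(W) — all W, so L
(6,0): →(5,0)(W), (4,0)(W) — all W, so L
(6,2): →(5,2)(W), (4,2)(W), (6,1)(W) — all W, so L
(6,4): →(5,4)(W), (4,4)(W), (6,3)(W) — all W, so L
(7,1): →(6,1)(W), (5,1)(W), (7,0)(W) — all W, so L
(7,3): →(6,3)(W), (5,3)(W), (7,2)(W) — all W, so L
(7,5): →(6,5)(W), (5,5)(W), (7,4)(W) — all W, so L
Every other cell has at least one move into one of the L cells above, so it is W.
L cells per row: a=0: 3, a=1: 3, a=2: 0, a=3: 3, a=4: 3, a=5: 0, a=6: 3, a=7: 3; total 18.

18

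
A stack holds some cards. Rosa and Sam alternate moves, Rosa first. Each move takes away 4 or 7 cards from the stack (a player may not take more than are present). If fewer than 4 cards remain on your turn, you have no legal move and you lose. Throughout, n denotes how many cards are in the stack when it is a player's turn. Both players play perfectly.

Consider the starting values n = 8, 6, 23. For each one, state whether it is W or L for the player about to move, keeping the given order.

Build the W/L table. Terminal = L. A non-terminal position is W if it has a move to some L; otherwise it is L.
n=0: no move → L
n=1: no move → L
n=2: no move → L
n=3: no move → L
n=4: →0(L), so W
n=5: →1(L), so W
n=6: →2(L), so W
n=7: →3(L), so W
n=8: →1(L), so W
n=9: →2(L), so W
n=10: →3(L), so W
n=11: →7(W), 4(W) — all W, so L
n=12: →8(W), 5(W) — all W, so L
n=13: →9(W), 6(W) — all W, so L
n=14: →10(W), 7(W) — all W, so L
n=15: →11(L), so W
n=16: →12(L), so W
n=17: →13(L), so W
n=18: →14(L), so W
n=19: →12(L), so W
n=20: →13(L), so W
n=21: →14(L), so W
n=22: →18(W), 15(W) — all W, so L
n=23: →19(W), 16(W) — all W, so L

8: W, 6: W, 23: L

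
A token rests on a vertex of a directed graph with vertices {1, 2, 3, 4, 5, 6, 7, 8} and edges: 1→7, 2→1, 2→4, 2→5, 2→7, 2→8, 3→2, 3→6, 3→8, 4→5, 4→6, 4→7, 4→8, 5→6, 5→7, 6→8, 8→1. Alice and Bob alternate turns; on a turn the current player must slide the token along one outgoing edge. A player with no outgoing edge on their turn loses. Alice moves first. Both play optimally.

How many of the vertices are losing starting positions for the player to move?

Positions with no move are L. A position that does have a move is losing for the player to move precisely when every available move leads to a winning position for the opponent. Fill in the labels:
Every edge goes from a vertex to one that appears earlier in the order 7, 1, 8, 6, 5, 4, 2, 3, so processing vertices in that order labels each vertex after all of its successors.
7: no outgoing edge → L
1: W (go to 7, an L position)
8: L (sole option 1(W) is W)
6: W (go to 8, an L position)
5: W (go to 7, an L position)
4: W (go to 8, an L position)
2: W (go to 8, an L position)
3: W (go to 8, an L position)
The L vertices are 7, 8; that is 2 in all.

2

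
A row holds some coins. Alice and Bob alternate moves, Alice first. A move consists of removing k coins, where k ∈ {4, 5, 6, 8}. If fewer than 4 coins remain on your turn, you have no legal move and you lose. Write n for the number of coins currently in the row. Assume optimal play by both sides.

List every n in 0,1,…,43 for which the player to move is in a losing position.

Label each position W (a win for the player to move) or L (a loss). A position with no legal move is L; any other position is W exactly when some move reaches an L, and L when every move reaches a W.
n=0: no move → L
n=1: no move → L
n=2: no move → L
n=3: no move → L
n=4: →0(L), so W
n=5: →1(L), so W
n=6: →2(L), so W
n=7: →3(L), so W
n=8: →3(L), so W
n=9: →3(L), so W
n=10: →2(L), so W
n=11: →3(L), so W
n=12: →8(W), 7(W), 6(W), 4(W) — all W, so L
n=13: →9(W), 8(W), 7(W), 5(W) — all W, so L
n=14: →10(W), 9(W), 8(W), 6(W) — all W, so L
n=15: →11(W), 10(W), 9(W), 7(W) — all W, so L
n=16: →12(L), so W
n=17: →13(L), so W
n=18: →14(L), so W
n=19: →15(L), so W
n=20: →15(L), so W
n=21: →15(L), so W
n=22: →14(L), so W
n=23: →15(L), so W
n=24: →20(W), 19(W), 18(W), 16(W) — all W, so L
n=25: →21(W), 20(W), 19(W), 17(W) — all W, so L
n=26: →22(W), 21(W), 20(W), 18(W) — all W, so L
n=27: →23(W), 22(W), 21(W), 19(W) — all W, so L
n=28: →24(L), so W
n=29: →25(L), so W
n=30: →26(L), so W
n=31: →27(L), so W
n=32: →27(L), so W
n=33: →27(L), so W
n=34: →26(L), so W
n=35: →27(L), so W
n=36: →32(W), 31(W), 30(W), 28(W) — all W, so L
n=37: →33(W), 32(W), 31(W), 29(W) — all W, so L
n=38: →34(W), 33(W), 32(W), 30(W) — all W, so L
n=39: →35(W), 34(W), 33(W), 31(W) — all W, so L
n=40: →36(L), so W
n=41: →37(L), so W
n=42: →38(L), so W
n=43: →39(L), so W
Reading off the rows marked L gives the requested list; there are 16 such values of n.

0, 1, 2, 3, 12, 13, 14, 15, 24, 25, 26, 27, 36, 37, 38, 39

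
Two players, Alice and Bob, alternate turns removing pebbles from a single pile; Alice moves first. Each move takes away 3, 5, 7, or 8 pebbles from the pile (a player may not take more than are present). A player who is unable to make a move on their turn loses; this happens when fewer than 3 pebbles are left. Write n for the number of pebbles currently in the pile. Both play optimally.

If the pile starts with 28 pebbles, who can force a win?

Alice wins.

Positions with no move are L. A position that does have a move is losing for the player to move precisely when every available move leads to a winning position for the opponent. Fill in the labels:
n=0: no move → L
n=1: no move → L
n=2: no move → L
n=3: →0(L), so W
n=4: →1(L), so W
n=5: →2(L), so W
n=6: →1(L), so W
n=7: →2(L), so W
n=8: →1(L), so W
n=9: →2(L), so W
n=10: →2(L), so W
n=11: →8(W), 6(W), 4(W), 3(W) — all W, so L
n=12: →9(W), 7(W), 5(W), 4(W) — all W, so L
n=13: →10(W), 8(W), 6(W), 5(W) — all W, so L
n=14: →11(L), so W
n=15: →12(L), so W
n=16: →13(L), so W
n=17: →12(L), so W
n=18: →13(L), so W
n=19: →12(L), so W
n=20: →13(L), so W
n=21: →13(L), so W
n=22: →19(W), 17(W), 15(W), 14(W) — all W, so L
n=23: →20(W), 18(W), 16(W), 15(W) — all W, so L
n=24: →21(W), 19(W), 17(W), 16(W) — all W, so L
n=25: →22(L), so W
n=26: →23(L), so W
n=27: →24(L), so W
n=28: →23(L), so W
From 28 Alice can remove 5, leaving 23, reaching an L position.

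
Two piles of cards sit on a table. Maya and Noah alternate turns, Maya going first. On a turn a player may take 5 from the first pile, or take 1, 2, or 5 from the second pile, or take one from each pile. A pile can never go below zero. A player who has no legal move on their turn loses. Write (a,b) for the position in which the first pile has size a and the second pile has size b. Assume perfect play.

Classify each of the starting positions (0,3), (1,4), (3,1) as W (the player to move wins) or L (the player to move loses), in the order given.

Label each position W (a win for the player to move) or L (a loss). A position with no legal move is L; any other position is W exactly when some move reaches an L, and L when every move reaches a W.
No move ever increases a pile, so every position that can arise here has a ≤ 3 and b ≤ 4; it is enough to label the cells with 0 ≤ a ≤ 3 and 0 ≤ b ≤ 4.
Every move lowers a or b (never raises either), so fill the grid row by row in increasing a, and left to right within a row: each cell's successors are then already labelled.
      b=0  b=1  b=2  b=3  b=4
a=0:    L    W    W    L    W
a=1:    L    W    W    L    W
a=2:    L    W    W    L    W
a=3:    L    W    W    L    W
Cells with no legal move (terminal, hence L): (0,0), (1,0), (2,0), (3,0).
The remaining L cells, each justified by listing all of its moves:
(0,3): →(0,2)(W), (0,1)(W) — all W, so L
(1,3): →(1,2)(W), (1,1)(W), (0,2)(W) — all W, so L
(2,3): →(2,2)(W), (2,1)(W), (1,2)(W) — all W, so L
(3,3): →(3,2)(W), (3,1)(W), (2,2)(W) — all W, so L
Every other cell has at least one move into one of the L cells above, so it is W.
(0,3): one of the L cells justified above, so L
(1,4): the move to (1,3) reaches an L cell, so W
(3,1): the move to (3,0) reaches an L cell, so W

(0,3): L, (1,4): W, (3,1): W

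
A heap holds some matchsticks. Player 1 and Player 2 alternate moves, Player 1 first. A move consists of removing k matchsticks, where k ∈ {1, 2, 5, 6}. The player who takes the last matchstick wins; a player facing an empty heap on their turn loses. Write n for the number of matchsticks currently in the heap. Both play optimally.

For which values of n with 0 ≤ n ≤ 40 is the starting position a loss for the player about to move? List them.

Classify positions by backward induction: terminal positions (no move available) are L. From any other position, the mover wins iff some move reaches an L.
n=0: no move → L
n=1: →0(L), so W
n=2: →0(L), so W
n=3: →2(W), 1(W) — all W, so L
n=4: →3(L), so W
n=5: →3(L), so W
n=6: →0(L), so W
n=7: →6(W), 5(W), 2(W), 1(W) — all W, so L
n=8: →7(L), so W
n=9: →7(L), so W
n=10: →9(W), 8(W), 5(W), 4(W) — all W, so L
n=11: →10(L), so W
n=12: →10(L), so W
n=13: →7(L), so W
n=14: →13(W), 12(W), 9(W), 8(W) — all W, so L
n=15: →14(L), so W
n=16: →14(L), so W
n=17: →16(W), 15(W), 12(W), 11(W) — all W, so L
n=18: →17(L), so W
n=19: →17(L), so W
n=20: →14(L), so W
n=21: →20(W), 19(W), 16(W), 15(W) — all W, so L
n=22: →21(L), so W
n=23: →21(L), so W
n=24: →23(W), 22(W), 19(W), 18(W) — all W, so L
n=25: →24(L), so W
n=26: →24(L), so W
n=27: →21(L), so W
n=28: →27(W), 26(W), 23(W), 22(W) — all W, so L
n=29: →28(L), so W
n=30: →28(L), so W
n=31: →30(W), 29(W), 26(W), 25(W) — all W, so L
n=32: →31(L), so W
n=33: →31(L), so W
n=34: →28(L), so W
n=35: →34(W), 33(W), 30(W), 29(W) — all W, so L
n=36: →35(L), so W
n=37: →35(L), so W
n=38: →37(W), 36(W), 33(W), 32(W) — all W, so L
n=39: →38(L), so W
n=40: →38(L), so W
The losing starting values of n are exactly the entries labelled L in this table (12 of them).

0, 3, 7, 10, 14, 17, 21, 24, 28, 31, 35, 38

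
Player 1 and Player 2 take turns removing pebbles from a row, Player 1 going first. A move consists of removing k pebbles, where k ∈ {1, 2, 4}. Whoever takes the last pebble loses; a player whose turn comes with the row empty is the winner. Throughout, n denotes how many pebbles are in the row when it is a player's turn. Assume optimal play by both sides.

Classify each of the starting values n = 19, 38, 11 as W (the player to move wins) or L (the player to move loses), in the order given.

19: L, 38: W, 11: W

Positions with no move are W. A position that does have a move is losing for the player to move precisely when every available move leads to a winning position for the opponent. Fill in the labels:
n=0: no move; the opponent has just taken the last pebble and therefore loses → W
n=1: the only move is to 0(W), a W ⇒ L
n=2: can move to 1, which is L ⇒ W
n=3: can move to 1, which is L ⇒ W
n=4: moves to 3(W), 2(W), 0(W); every one is W ⇒ L
n=5: can move to 4, which is L ⇒ W
n=6: can move to 4, which is L ⇒ W
n=7: moves to 6(W), 5(W), 3(W); every one is W ⇒ L
n=8: can move to 7, which is L ⇒ W
n=9: can move to 7, which is L ⇒ W
n=10: moves to 9(W), 8(W), 6(W); every one is W ⇒ L
n=11: can move to 10, which is L ⇒ W
n=12: can move to 10, which is L ⇒ W
n=13: moves to 12(W), 11(W), 9(W); every one is W ⇒ L
n=14: can move to 13, which is L ⇒ W
n=15: can move to 13, which is L ⇒ W
n=16: moves to 15(W), 14(W), 12(W); every one is W ⇒ L
n=17: can move to 16, which is L ⇒ W
n=18: can move to 16, which is L ⇒ W
n=19: moves to 18(W), 17(W), 15(W); every one is W ⇒ L
n=20: can move to 19, which is L ⇒ W
n=21: can move to 19, which is L ⇒ W
n=22: moves to 21(W), 20(W), 18(W); every one is W ⇒ L
n=23: can move to 22, which is L ⇒ W
n=24: can move to 22, which is L ⇒ W
n=25: moves to 24(W), 23(W), 21(W); every one is W ⇒ L
n=26: can move to 25, which is L ⇒ W
n=27: can move to 25, which is L ⇒ W
n=28: moves to 27(W), 26(W), 24(W); every one is W ⇒ L
n=29: can move to 28, which is L ⇒ W
n=30: can move to 28, which is L ⇒ W
n=31: moves to 30(W), 29(W), 27(W); every one is W ⇒ L
n=32: can move to 31, which is L ⇒ W
n=33: can move to 31, which is L ⇒ W
n=34: moves to 33(W), 32(W), 30(W); every one is W ⇒ L
n=35: can move to 34, which is L ⇒ W
n=36: can move to 34, which is L ⇒ W
n=37: moves to 36(W), 35(W), 33(W); every one is W ⇒ L
n=38: can move to 37, which is L ⇒ W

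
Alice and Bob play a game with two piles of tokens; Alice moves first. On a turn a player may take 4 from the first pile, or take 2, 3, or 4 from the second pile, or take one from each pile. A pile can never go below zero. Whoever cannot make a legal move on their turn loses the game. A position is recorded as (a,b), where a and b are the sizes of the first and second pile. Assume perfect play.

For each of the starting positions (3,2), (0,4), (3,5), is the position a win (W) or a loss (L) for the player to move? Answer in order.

(3,2): W, (0,4): W, (3,5): L

Label each position W (a win for the player to move) or L (a loss). A position with no legal move is L; any other position is W exactly when some move reaches an L, and L when every move reaches a W.
No move ever increases a pile, so every position that can arise here has a ≤ 3 and b ≤ 5; it is enough to label the cells with 0 ≤ a ≤ 3 and 0 ≤ b ≤ 5.
Every move lowers a or b (never raises either), so fill the grid row by row in increasing a, and left to right within a row: each cell's successors are then already labelled.
      b=0  b=1  b=2  b=3  b=4  b=5
a=0:    L    L    W    W    W    W
a=1:    L    W    W    W    W    L
a=2:    L    W    W    W    W    L
a=3:    L    W    W    W    W    L
Cells with no legal move (terminal, hence L): (0,0), (0,1), (1,0), (2,0), (3,0).
The remaining L cells, each justified by listing all of its moves:
(1,5): L (options (1,3)(W), (1,2)(W), (1,1)(W), (0,4)(W) are all W)
(2,5): L (options (2,3)(W), (2,2)(W), (2,1)(W), (1,4)(W) are all W)
(3,5): L (options (3,3)(W), (3,2)(W), (3,1)(W), (2,4)(W) are all W)
Every other cell has at least one move into one of the L cells above, so it is W.
(3,2): the move to (3,0) reaches an L cell, so W
(0,4): the move to (0,1) reaches an L cell, so W
(3,5): one of the L cells justified above, so L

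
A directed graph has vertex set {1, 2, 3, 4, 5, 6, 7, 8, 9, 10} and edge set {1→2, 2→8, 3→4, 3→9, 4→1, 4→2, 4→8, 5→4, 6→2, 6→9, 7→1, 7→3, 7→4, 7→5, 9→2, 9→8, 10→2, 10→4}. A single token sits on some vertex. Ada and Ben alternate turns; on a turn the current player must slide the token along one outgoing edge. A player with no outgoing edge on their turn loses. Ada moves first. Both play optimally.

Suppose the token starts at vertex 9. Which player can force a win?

Build the W/L table. Terminal = L. A non-terminal position is W if it has a move to some L; otherwise it is L.
Every edge goes from a vertex to one that appears earlier in the order 8, 2, 1, 9, 4, 5, 3, 6, 7, 10, so processing vertices in that order labels each vertex after all of its successors.
8: no outgoing edge → L
2: →8(L), so W
1: →2(W) only, which is W, so L
9: →8(L), so W
4: →1(L), so W
5: →4(W) only, which is W, so L
3: →4(W), 9(W) — all W, so L
6: →9(W), 2(W) — all W, so L
7: →3(L), so W
10: →4(W), 2(W) — all W, so L
From 9 Ada can move to 8, reaching an L position.

Ada wins.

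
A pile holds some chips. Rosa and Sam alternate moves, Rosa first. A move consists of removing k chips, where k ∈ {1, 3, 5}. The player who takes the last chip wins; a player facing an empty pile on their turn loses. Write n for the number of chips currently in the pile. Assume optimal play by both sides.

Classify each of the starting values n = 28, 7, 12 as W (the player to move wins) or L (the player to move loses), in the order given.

28: L, 7: W, 12: L

Label each position W (a win for the player to move) or L (a loss). A position with no legal move is L; any other position is W exactly when some move reaches an L, and L when every move reaches a W.
n=0: no move → L
n=1: can move to 0, which is L ⇒ W
n=2: the only move is to 1(W), a W ⇒ L
n=3: can move to 2, which is L ⇒ W
n=4: moves to 3(W), 1(W); every one is W ⇒ L
n=5: can move to 4, which is L ⇒ W
n=6: moves to 5(W), 3(W), 1(W); every one is W ⇒ L
n=7: can move to 6, which is L ⇒ W
n=8: moves to 7(W), 5(W), 3(W); every one is W ⇒ L
n=9: can move to 8, which is L ⇒ W
n=10: moves to 9(W), 7(W), 5(W); every one is W ⇒ L
n=11: can move to 10, which is L ⇒ W
n=12: moves to 11(W), 9(W), 7(W); every one is W ⇒ L
n=13: can move to 12, which is L ⇒ W
n=14: moves to 13(W), 11(W), 9(W); every one is W ⇒ L
n=15: can move to 14, which is L ⇒ W
n=16: moves to 15(W), 13(W), 11(W); every one is W ⇒ L
n=17: can move to 16, which is L ⇒ W
n=18: moves to 17(W), 15(W), 13(W); every one is W ⇒ L
n=19: can move to 18, which is L ⇒ W
n=20: moves to 19(W), 17(W), 15(W); every one is W ⇒ L
n=21: can move to 20, which is L ⇒ W
n=22: moves to 21(W), 19(W), 17(W); every one is W ⇒ L
n=23: can move to 22, which is L ⇒ W
n=24: moves to 23(W), 21(W), 19(W); every one is W ⇒ L
n=25: can move to 24, which is L ⇒ W
n=26: moves to 25(W), 23(W), 21(W); every one is W ⇒ L
n=27: can move to 26, which is L ⇒ W
n=28: moves to 27(W), 25(W), 23(W); every one is W ⇒ L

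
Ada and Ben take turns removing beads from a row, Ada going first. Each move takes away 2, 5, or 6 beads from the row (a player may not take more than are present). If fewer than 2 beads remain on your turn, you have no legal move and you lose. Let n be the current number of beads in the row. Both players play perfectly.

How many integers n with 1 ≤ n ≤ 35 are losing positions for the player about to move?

13

Classify positions by backward induction: terminal positions (no move available) are L. From any other position, the mover wins iff some move reaches an L.
n=0: no move → L
n=1: no move → L
n=2: W (go to 0, an L position)
n=3: W (go to 1, an L position)
n=4: L (sole option 2(W) is W)
n=5: W (go to 0, an L position)
n=6: W (go to 4, an L position)
n=7: W (go to 1, an L position)
n=8: L (options 6(W), 3(W), 2(W) are all W)
n=9: W (go to 4, an L position)
n=10: W (go to 8, an L position)
n=11: L (options 9(W), 6(W), 5(W) are all W)
n=12: L (options 10(W), 7(W), 6(W) are all W)
n=13: W (go to 11, an L position)
n=14: W (go to 12, an L position)
n=15: L (options 13(W), 10(W), 9(W) are all W)
n=16: W (go to 11, an L position)
n=17: W (go to 15, an L position)
n=18: W (go to 12, an L position)
n=19: L (options 17(W), 14(W), 13(W) are all W)
n=20: W (go to 15, an L position)
n=21: W (go to 19, an L position)
n=22: L (options 20(W), 17(W), 16(W) are all W)
n=23: L (options 21(W), 18(W), 17(W) are all W)
n=24: W (go to 22, an L position)
n=25: W (go to 23, an L position)
n=26: L (options 24(W), 21(W), 20(W) are all W)
n=27: W (go to 22, an L position)
n=28: W (go to 26, an L position)
n=29: W (go to 23, an L position)
n=30: L (options 28(W), 25(W), 24(W) are all W)
n=31: W (go to 26, an L position)
n=32: W (go to 30, an L position)
n=33: L (options 31(W), 28(W), 27(W) are all W)
n=34: L (options 32(W), 29(W), 28(W) are all W)
n=35: W (go to 33, an L position)
L entries with 1 ≤ n ≤ 35 (n=0 is outside the asked range and is not counted): n = 1, 4, 8, 11, 12, 15, 19, 22, 23, 26, 30, 33, 34; that makes 13.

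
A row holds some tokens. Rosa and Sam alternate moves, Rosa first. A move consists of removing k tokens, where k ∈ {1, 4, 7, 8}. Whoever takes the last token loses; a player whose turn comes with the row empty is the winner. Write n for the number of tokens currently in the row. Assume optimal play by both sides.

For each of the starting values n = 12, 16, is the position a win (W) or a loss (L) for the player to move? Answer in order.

12: L, 16: W

Build the W/L table. Terminal = W. A non-terminal position is W if it has a move to some L; otherwise it is L.
n=0: no move; the opponent has just taken the last token and therefore loses → W
n=1: the only move is to 0(W), a W ⇒ L
n=2: can move to 1, which is L ⇒ W
n=3: the only move is to 2(W), a W ⇒ L
n=4: can move to 3, which is L ⇒ W
n=5: can move to 1, which is L ⇒ W
n=6: moves to 5(W), 2(W); every one is W ⇒ L
n=7: can move to 6, which is L ⇒ W
n=8: can move to 1, which is L ⇒ W
n=9: can move to 1, which is L ⇒ W
n=10: can move to 6, which is L ⇒ W
n=11: can move to 3, which is L ⇒ W
n=12: moves to 11(W), 8(W), 5(W), 4(W); every one is W ⇒ L
n=13: can move to 12, which is L ⇒ W
n=14: can move to 6, which is L ⇒ W
n=15: moves to 14(W), 11(W), 8(W), 7(W); every one is W ⇒ L
n=16: can move to 15, which is L ⇒ W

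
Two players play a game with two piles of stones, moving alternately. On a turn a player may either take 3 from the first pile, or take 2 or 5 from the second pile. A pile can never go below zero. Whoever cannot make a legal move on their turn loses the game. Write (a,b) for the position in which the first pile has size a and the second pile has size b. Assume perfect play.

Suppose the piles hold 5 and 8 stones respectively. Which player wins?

Classify positions by backward induction: terminal positions (no move available) are L. From any other position, the mover wins iff some move reaches an L.
No move ever increases a pile, so every position that can arise here has a ≤ 5 and b ≤ 8; it is enough to label the cells with 0 ≤ a ≤ 5 and 0 ≤ b ≤ 8.
Every move lowers a or b (never raises either), so fill the grid row by row in increasing a, and left to right within a row: each cell's successors are then already labelled.
      b=0  b=1  b=2  b=3  b=4  b=5  b=6  b=7  b=8
a=0:    L    L    W    W    L    W    W    L    L
a=1:    L    L    W    W    L    W    W    L    L
a=2:    L    L    W    W    L    W    W    L    L
a=3:    W    W    L    L    W    W    L    W    W
a=4:    W    W    L    L    W    W    L    W    W
a=5:    W    W    L    L    W    W    L    W    W
Cells with no legal move (terminal, hence L): (0,0), (0,1), (1,0), (1,1), (2,0), (2,1).
The remaining L cells, each justified by listing all of its moves:
(0,4): L (sole option (0,2)(W) is W)
(0,7): L (options (0,5)(W), (0,2)(W) are all W)
(0,8): L (options (0,6)(W), (0,3)(W) are all W)
(1,4): L (sole option (1,2)(W) is W)
(1,7): L (options (1,5)(W), (1,2)(W) are all W)
(1,8): L (options (1,6)(W), (1,3)(W) are all W)
(2,4): L (sole option (2,2)(W) is W)
(2,7): L (options (2,5)(W), (2,2)(W) are all W)
(2,8): L (options (2,6)(W), (2,3)(W) are all W)
(3,2): L (options (0,2)(W), (3,0)(W) are all W)
(3,3): L (options (0,3)(W), (3,1)(W) are all W)
(3,6): L (options (0,6)(W), (3,4)(W), (3,1)(W) are all W)
(4,2): L (options (1,2)(W), (4,0)(W) are all W)
(4,3): L (options (1,3)(W), (4,1)(W) are all W)
(4,6): L (options (1,6)(W), (4,4)(W), (4,1)(W) are all W)
(5,2): L (options (2,2)(W), (5,0)(W) are all W)
(5,3): L (options (2,3)(W), (5,1)(W) are all W)
(5,6): L (options (2,6)(W), (5,4)(W), (5,1)(W) are all W)
Every other cell has at least one move into one of the L cells above, so it is W.
From (5,8) the player to move can move to (2,8), reaching an L position.

The first player wins.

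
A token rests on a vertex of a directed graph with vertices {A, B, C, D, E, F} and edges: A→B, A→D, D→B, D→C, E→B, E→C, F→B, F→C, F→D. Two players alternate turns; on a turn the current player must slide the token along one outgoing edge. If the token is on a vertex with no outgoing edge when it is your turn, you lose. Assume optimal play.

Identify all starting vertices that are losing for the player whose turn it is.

Positions with no move are L. A position that does have a move is losing for the player to move precisely when every available move leads to a winning position for the opponent. Fill in the labels:
Every edge goes from a vertex to one that appears earlier in the order B, C, E, D, A, F, so processing vertices in that order labels each vertex after all of its successors.
B: no outgoing edge → L
C: no outgoing edge → L
E: →C(L), so W
D: →C(L), so W
A: →B(L), so W
F: →C(L), so W
Reading off the rows marked L gives the requested list; there are 2 such vertices.

B, C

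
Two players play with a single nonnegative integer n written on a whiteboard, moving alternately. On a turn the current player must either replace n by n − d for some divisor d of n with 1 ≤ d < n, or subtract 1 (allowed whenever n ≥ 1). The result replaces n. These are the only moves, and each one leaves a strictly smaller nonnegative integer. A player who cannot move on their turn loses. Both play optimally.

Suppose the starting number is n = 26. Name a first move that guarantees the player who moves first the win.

Build the W/L table. Terminal = L. A non-terminal position is W if it has a move to some L; otherwise it is L.
n=0: no move → L
n=1: →0(L), so W
n=2: →1(W) only, which is W, so L
n=3: →2(L), so W
n=4: →2(L), so W
n=5: →4(W) only, which is W, so L
n=6: →5(L), so W
n=7: →6(W) only, which is W, so L
n=8: →7(L), so W
n=9: →6(W), 8(W) — all W, so L
n=10: →5(L), so W
n=11: →10(W) only, which is W, so L
n=12: →9(L), so W
n=13: →12(W) only, which is W, so L
n=14: →7(L), so W
n=15: →10(W), 12(W), 14(W) — all W, so L
n=16: →15(L), so W
n=17: →16(W) only, which is W, so L
n=18: →9(L), so W
n=19: →18(W) only, which is W, so L
n=20: →15(L), so W
n=21: →14(W), 18(W), 20(W) — all W, so L
n=22: →11(L), so W
n=23: →22(W) only, which is W, so L
n=24: →21(L), so W
n=25: →20(W), 24(W) — all W, so L
n=26: →13(L), so W
From 26, the L positions reachable in one move are: 13, 25. Any move reaching one of these is winning.

Move to 13.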